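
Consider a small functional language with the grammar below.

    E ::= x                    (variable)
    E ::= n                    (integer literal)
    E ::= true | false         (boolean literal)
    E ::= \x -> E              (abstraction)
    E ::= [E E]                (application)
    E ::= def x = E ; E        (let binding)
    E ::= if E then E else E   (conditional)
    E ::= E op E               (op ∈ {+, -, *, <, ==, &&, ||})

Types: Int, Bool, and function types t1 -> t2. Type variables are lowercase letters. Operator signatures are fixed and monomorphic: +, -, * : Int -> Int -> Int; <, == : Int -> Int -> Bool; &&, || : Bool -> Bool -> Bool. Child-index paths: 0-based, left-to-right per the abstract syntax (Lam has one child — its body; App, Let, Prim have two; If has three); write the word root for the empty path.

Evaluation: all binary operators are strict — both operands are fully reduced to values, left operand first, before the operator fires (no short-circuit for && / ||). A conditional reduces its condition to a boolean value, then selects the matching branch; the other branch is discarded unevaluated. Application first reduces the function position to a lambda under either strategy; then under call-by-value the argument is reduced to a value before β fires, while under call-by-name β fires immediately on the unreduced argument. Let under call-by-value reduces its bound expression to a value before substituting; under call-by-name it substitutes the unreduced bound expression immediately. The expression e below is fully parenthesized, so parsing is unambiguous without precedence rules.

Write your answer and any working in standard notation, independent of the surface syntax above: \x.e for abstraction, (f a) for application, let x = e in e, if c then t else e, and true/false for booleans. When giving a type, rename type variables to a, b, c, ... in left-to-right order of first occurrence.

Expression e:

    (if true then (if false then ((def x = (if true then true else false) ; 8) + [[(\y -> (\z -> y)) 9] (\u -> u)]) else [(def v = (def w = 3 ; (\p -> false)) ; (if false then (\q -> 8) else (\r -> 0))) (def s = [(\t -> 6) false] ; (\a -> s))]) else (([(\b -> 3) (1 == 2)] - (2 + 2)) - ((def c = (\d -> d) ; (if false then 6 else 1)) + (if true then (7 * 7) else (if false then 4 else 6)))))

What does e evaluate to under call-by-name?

Trace:
step 0: (if true then (if false then ((let x = (if true then true else false) in 8) + (((\y.(\z.y)) 9) (\u.u))) else ((let v = (let w = 3 in (\p.false)) in (if false then (\q.8) else (\r.0))) (let s = ((\t.6) false) in (\a.s)))) else ((((\b.3) (1 == 2)) - (2 + 2)) - ((let c = (\d.d) in (if false then 6 else 1)) + (if true then (7 * 7) else (if false then 4 else 6)))))
step 1: [if@root] (if false then ((let x = (if true then true else false) in 8) + (((\y.(\z.y)) 9) (\u.u))) else ((let v = (let w = 3 in (\p.false)) in (if false then (\q.8) else (\r.0))) (let s = ((\t.6) false) in (\a.s))))
step 2: [if@root] ((let v = (let w = 3 in (\p.false)) in (if false then (\q.8) else (\r.0))) (let s = ((\t.6) false) in (\a.s)))
step 3: [let@0] ((if false then (\q.8) else (\r.0)) (let s = ((\t.6) false) in (\a.s)))
step 4: [if@0] ((\r.0) (let s = ((\t.6) false) in (\a.s)))
step 5: [beta@root] 0

Answer: 0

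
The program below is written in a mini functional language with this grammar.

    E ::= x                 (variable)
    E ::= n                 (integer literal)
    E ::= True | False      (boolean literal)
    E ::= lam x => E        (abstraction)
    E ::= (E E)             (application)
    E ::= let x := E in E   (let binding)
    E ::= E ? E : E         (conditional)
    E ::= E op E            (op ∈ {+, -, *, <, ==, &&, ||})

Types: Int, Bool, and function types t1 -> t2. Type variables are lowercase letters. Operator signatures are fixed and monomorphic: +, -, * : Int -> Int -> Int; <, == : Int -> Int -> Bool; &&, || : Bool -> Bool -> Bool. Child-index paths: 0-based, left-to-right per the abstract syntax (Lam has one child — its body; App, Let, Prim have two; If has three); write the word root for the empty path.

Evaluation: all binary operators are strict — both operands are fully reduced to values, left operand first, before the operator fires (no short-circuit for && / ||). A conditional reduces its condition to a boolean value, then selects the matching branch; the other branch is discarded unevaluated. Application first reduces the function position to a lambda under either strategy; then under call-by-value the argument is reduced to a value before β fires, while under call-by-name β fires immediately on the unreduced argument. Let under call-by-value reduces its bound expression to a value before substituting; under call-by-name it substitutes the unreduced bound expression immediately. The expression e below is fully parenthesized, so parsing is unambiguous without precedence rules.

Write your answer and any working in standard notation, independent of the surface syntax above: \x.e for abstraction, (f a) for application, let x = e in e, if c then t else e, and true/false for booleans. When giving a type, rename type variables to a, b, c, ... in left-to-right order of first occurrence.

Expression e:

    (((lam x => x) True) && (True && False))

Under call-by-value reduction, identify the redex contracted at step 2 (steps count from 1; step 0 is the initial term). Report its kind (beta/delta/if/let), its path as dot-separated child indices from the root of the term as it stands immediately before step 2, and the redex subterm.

Working:
step 0: (((\x.x) true) && (true && false))
step 1: [beta@0] (true && (true && false))
step 2: [delta@1] (true && false)

Answer: delta at 1 : (true && false)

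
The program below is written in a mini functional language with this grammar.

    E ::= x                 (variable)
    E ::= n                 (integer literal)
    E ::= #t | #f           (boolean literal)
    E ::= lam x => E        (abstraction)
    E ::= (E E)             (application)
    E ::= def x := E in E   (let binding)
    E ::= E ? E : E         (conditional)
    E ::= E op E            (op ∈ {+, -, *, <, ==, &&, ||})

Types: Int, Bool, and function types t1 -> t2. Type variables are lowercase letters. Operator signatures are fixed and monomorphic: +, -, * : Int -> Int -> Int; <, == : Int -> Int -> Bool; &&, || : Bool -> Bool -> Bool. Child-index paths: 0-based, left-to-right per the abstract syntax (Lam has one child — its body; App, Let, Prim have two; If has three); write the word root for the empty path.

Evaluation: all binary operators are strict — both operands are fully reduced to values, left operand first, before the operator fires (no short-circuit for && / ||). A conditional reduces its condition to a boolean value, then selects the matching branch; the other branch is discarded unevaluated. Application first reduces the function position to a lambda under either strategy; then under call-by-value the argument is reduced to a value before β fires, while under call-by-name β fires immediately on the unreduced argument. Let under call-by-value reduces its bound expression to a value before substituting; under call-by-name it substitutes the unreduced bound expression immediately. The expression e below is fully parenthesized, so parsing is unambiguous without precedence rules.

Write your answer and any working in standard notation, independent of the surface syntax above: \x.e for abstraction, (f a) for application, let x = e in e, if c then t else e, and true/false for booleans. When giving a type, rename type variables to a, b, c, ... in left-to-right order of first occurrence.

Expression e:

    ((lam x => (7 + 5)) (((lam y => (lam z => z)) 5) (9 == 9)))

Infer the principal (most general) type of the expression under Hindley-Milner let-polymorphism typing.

Derivation:
  unify Int ~ Int
  unify Int ~ Int
\x._ : a -> Int
z : c
\z._ : c -> c
\y._ : b -> c -> c
  unify b -> c -> c ~ Int -> d
  unify b ~ Int
  unify c -> c ~ d
_ _ : c -> c
  unify Int ~ Int
  unify Int ~ Int
  unify c -> c ~ Bool -> e
  unify c ~ Bool
  unify Bool ~ e
_ _ : Bool
  unify a -> Int ~ Bool -> f
  unify a ~ Bool
  unify Int ~ f
_ _ : Int

Answer: Int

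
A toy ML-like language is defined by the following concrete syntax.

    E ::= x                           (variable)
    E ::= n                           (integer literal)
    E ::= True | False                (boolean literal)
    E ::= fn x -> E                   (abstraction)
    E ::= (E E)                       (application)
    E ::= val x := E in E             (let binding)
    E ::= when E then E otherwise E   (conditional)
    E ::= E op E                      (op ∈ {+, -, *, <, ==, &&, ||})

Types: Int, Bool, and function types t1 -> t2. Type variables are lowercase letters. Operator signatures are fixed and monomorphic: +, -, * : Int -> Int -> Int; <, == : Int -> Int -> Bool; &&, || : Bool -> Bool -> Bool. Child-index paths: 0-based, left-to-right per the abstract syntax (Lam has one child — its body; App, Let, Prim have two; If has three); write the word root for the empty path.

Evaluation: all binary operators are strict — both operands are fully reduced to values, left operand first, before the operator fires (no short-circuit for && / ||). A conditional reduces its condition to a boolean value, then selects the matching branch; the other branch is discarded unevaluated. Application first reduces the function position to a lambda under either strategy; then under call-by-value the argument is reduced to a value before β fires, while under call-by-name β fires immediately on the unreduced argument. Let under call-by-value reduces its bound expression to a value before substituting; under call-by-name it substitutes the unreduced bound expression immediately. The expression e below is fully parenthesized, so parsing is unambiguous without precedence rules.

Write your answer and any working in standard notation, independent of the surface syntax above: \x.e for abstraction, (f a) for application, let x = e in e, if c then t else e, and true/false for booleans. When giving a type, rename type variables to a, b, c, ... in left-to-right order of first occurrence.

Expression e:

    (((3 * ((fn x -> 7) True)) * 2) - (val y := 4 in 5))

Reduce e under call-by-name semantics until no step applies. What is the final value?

Working:
step 0: (((3 * ((\x.7) true)) * 2) - (let y = 4 in 5))
step 1: [beta@0.0.1] (((3 * 7) * 2) - (let y = 4 in 5))
step 2: [delta@0.0] ((21 * 2) - (let y = 4 in 5))
step 3: [delta@0] (42 - (let y = 4 in 5))
step 4: [let@1] (42 - 5)
step 5: [delta@root] 37

Answer: 37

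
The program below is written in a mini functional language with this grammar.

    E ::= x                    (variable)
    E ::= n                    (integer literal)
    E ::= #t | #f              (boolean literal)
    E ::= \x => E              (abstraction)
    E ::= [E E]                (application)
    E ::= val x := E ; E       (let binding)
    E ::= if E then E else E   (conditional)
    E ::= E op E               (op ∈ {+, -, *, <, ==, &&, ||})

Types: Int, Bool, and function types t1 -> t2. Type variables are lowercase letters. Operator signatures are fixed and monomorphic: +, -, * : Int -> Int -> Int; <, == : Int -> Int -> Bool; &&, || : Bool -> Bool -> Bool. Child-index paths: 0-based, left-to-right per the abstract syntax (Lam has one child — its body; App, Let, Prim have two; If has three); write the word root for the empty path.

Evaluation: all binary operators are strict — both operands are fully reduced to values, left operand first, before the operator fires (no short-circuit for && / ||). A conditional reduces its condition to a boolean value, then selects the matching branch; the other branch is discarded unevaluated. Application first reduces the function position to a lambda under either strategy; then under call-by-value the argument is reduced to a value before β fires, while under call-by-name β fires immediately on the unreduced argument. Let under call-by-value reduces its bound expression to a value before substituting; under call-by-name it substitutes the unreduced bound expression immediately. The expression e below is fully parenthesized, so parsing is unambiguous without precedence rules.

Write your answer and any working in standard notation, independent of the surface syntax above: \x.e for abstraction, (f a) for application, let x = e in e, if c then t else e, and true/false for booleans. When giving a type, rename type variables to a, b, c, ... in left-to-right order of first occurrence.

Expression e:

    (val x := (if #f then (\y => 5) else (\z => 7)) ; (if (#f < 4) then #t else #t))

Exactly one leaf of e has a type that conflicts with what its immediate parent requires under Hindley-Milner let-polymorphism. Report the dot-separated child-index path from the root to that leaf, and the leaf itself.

Working:
  unify Bool ~ Bool
\y._ : a -> Int
\z._ : b -> Int
  unify a -> Int ~ b -> Int
  unify a ~ b
  unify Int ~ Int
let x : forall. b -> Int
  unify Bool ~ Int
  FAIL: mismatch Bool ~ Int

Answer: 1.0.0 : false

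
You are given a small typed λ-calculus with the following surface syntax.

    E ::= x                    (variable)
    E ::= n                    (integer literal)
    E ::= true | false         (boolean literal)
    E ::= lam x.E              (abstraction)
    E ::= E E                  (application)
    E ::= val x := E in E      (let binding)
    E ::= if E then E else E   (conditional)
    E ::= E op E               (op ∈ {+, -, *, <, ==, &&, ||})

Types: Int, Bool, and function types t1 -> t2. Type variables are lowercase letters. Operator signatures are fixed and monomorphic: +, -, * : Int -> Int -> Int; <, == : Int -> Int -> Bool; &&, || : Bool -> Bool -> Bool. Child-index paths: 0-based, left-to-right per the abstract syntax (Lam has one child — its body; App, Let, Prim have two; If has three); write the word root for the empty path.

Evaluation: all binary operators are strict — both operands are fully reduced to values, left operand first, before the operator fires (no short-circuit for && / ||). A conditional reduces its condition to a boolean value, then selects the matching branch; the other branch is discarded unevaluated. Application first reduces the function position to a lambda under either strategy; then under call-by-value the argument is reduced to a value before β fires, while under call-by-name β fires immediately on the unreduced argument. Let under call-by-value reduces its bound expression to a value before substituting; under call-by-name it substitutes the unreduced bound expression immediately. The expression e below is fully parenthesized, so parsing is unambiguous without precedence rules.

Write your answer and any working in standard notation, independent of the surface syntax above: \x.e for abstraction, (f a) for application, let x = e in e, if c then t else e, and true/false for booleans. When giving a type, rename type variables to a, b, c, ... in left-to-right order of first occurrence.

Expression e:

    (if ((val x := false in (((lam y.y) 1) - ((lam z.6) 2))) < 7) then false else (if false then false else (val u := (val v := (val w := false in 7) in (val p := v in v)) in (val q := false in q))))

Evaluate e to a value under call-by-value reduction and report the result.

Derivation:
step 0: (if ((let x = false in (((\y.y) 1) - ((\z.6) 2))) < 7) then false else (if false then false else (let u = (let v = (let w = false in 7) in (let p = v in v)) in (let q = false in q))))
step 1: [let@0.0] (if ((((\y.y) 1) - ((\z.6) 2)) < 7) then false else (if false then false else (let u = (let v = (let w = false in 7) in (let p = v in v)) in (let q = false in q))))
step 2: [beta@0.0.0] (if ((1 - ((\z.6) 2)) < 7) then false else (if false then false else (let u = (let v = (let w = false in 7) in (let p = v in v)) in (let q = false in q))))
step 3: [beta@0.0.1] (if ((1 - 6) < 7) then false else (if false then false else (let u = (let v = (let w = false in 7) in (let p = v in v)) in (let q = false in q))))
step 4: [delta@0.0] (if (-5 < 7) then false else (if false then false else (let u = (let v = (let w = false in 7) in (let p = v in v)) in (let q = false in q))))
step 5: [delta@0] (if true then false else (if false then false else (let u = (let v = (let w = false in 7) in (let p = v in v)) in (let q = false in q))))
step 6: [if@root] false

Answer: false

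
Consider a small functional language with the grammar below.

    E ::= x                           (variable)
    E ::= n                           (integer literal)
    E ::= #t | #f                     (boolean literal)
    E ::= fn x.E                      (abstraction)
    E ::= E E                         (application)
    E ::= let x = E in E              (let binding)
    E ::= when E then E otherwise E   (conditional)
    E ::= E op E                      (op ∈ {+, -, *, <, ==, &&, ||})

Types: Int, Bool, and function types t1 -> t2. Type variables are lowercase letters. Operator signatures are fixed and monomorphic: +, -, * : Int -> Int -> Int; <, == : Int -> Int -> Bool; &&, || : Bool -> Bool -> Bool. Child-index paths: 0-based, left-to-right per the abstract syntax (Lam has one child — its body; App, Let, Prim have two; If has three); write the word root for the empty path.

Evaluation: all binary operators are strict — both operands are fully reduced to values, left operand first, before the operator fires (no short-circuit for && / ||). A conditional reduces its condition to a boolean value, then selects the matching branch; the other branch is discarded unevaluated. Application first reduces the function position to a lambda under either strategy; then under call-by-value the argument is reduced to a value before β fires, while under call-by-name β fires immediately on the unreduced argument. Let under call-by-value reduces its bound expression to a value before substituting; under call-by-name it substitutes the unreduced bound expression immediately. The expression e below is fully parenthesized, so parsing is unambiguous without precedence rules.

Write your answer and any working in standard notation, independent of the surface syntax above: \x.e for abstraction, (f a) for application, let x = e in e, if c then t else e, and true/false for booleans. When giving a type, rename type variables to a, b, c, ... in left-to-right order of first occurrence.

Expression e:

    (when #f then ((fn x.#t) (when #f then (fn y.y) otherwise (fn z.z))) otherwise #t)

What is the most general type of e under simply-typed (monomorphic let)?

Answer: Bool

Trace:
  unify Bool ~ Bool
\x._ : a -> Bool
  unify Bool ~ Bool
y : b
\y._ : b -> b
z : c
\z._ : c -> c
  unify b -> b ~ c -> c
  unify b ~ c
  unify c ~ c
  unify a -> Bool ~ (c -> c) -> d
  unify a ~ c -> c
  unify Bool ~ d
_ _ : Bool
  unify Bool ~ Bool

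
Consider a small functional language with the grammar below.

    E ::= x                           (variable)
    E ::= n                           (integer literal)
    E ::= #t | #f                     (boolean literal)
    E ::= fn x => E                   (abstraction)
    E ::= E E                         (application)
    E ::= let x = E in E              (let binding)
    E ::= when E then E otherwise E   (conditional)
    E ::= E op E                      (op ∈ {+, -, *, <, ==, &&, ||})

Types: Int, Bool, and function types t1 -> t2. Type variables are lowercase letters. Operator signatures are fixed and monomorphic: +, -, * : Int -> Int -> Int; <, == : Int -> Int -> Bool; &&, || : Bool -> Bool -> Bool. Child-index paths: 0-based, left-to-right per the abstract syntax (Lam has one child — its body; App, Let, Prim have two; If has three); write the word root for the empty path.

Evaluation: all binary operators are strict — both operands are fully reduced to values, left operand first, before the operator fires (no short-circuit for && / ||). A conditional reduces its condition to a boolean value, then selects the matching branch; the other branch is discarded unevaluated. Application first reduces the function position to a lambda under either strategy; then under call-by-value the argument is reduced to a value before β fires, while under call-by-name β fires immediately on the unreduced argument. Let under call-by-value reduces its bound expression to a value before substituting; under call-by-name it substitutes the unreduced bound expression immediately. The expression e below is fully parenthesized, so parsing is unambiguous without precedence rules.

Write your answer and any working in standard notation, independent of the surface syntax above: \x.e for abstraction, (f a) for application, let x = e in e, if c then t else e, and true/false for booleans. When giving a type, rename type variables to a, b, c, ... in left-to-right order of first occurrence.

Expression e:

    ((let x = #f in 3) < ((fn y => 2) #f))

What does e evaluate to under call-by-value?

Working:
step 0: ((let x = false in 3) < ((\y.2) false))
step 1: [let@0] (3 < ((\y.2) false))
step 2: [beta@1] (3 < 2)
step 3: [delta@root] false

Answer: false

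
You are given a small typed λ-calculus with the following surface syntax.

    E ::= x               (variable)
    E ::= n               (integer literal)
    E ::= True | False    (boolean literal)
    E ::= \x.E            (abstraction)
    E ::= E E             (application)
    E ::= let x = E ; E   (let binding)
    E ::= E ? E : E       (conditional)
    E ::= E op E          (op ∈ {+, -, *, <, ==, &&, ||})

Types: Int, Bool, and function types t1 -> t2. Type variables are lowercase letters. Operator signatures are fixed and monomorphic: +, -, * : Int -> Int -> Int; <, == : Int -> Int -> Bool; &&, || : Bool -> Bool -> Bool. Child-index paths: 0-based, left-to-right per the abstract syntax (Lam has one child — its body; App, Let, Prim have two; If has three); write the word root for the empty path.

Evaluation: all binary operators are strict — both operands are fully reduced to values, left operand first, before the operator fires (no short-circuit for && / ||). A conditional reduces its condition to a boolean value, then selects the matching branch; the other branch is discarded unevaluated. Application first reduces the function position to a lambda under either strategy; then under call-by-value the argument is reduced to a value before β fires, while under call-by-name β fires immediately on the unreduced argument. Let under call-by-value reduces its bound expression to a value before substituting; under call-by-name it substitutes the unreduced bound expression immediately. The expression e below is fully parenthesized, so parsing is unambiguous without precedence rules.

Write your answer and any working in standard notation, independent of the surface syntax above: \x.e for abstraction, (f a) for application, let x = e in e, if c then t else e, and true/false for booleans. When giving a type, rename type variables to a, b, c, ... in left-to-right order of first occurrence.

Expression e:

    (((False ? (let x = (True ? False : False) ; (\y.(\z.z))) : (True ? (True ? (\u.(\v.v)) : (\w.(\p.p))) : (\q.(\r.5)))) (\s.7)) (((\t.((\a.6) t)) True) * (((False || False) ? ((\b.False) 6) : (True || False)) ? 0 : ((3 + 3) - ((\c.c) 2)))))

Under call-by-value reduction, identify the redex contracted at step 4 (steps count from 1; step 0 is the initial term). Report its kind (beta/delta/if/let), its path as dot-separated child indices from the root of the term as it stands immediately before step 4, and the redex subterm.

Trace:
step 0: (((if false then (let x = (if true then false else false) in (\y.(\z.z))) else (if true then (if true then (\u.(\v.v)) else (\w.(\p.p))) else (\q.(\r.5)))) (\s.7)) (((\t.((\a.6) t)) true) * (if (if (false || false) then ((\b.false) 6) else (true || false)) then 0 else ((3 + 3) - ((\c.c) 2)))))
step 1: [if@0.0] (((if true then (if true then (\u.(\v.v)) else (\w.(\p.p))) else (\q.(\r.5))) (\s.7)) (((\t.((\a.6) t)) true) * (if (if (false || false) then ((\b.false) 6) else (true || false)) then 0 else ((3 + 3) - ((\c.c) 2)))))
step 2: [if@0.0] (((if true then (\u.(\v.v)) else (\w.(\p.p))) (\s.7)) (((\t.((\a.6) t)) true) * (if (if (false || false) then ((\b.false) 6) else (true || false)) then 0 else ((3 + 3) - ((\c.c) 2)))))
step 3: [if@0.0] (((\u.(\v.v)) (\s.7)) (((\t.((\a.6) t)) true) * (if (if (false || false) then ((\b.false) 6) else (true || false)) then 0 else ((3 + 3) - ((\c.c) 2)))))
step 4: [beta@0] ((\v.v) (((\t.((\a.6) t)) true) * (if (if (false || false) then ((\b.false) 6) else (true || false)) then 0 else ((3 + 3) - ((\c.c) 2)))))

Answer: beta at 0 : ((\u.(\v.v)) (\s.7))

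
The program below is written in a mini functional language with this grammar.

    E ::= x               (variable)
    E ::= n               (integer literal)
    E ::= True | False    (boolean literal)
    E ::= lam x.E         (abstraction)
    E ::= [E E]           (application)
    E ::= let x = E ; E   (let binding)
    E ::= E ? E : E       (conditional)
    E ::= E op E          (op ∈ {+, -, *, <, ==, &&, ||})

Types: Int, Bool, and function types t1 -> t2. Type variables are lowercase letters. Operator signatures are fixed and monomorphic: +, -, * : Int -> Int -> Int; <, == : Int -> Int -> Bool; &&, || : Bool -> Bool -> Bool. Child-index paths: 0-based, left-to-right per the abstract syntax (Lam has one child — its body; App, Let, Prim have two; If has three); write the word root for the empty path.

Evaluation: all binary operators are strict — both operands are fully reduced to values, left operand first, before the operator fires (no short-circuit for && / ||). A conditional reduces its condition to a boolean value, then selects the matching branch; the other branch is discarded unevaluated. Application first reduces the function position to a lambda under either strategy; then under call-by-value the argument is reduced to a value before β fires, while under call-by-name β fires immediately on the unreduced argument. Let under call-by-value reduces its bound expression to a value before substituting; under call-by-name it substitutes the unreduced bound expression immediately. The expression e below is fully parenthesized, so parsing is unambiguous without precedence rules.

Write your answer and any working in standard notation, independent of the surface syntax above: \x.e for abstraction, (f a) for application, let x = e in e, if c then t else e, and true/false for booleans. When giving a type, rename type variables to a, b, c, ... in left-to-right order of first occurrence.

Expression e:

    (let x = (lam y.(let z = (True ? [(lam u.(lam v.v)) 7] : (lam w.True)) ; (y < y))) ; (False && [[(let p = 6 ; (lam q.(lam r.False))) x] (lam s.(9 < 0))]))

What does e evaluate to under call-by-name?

Answer: false

Working:
step 0: (let x = (\y.(let z = (if true then ((\u.(\v.v)) 7) else (\w.true)) in (y < y))) in (false && (((let p = 6 in (\q.(\r.false))) x) (\s.(9 < 0)))))
step 1: [let@root] (false && (((let p = 6 in (\q.(\r.false))) (\y.(let z = (if true then ((\u.(\v.v)) 7) else (\w.true)) in (y < y)))) (\s.(9 < 0))))
step 2: [let@1.0.0] (false && (((\q.(\r.false)) (\y.(let z = (if true then ((\u.(\v.v)) 7) else (\w.true)) in (y < y)))) (\s.(9 < 0))))
step 3: [beta@1.0] (false && ((\r.false) (\s.(9 < 0))))
step 4: [beta@1] (false && false)
step 5: [delta@root] false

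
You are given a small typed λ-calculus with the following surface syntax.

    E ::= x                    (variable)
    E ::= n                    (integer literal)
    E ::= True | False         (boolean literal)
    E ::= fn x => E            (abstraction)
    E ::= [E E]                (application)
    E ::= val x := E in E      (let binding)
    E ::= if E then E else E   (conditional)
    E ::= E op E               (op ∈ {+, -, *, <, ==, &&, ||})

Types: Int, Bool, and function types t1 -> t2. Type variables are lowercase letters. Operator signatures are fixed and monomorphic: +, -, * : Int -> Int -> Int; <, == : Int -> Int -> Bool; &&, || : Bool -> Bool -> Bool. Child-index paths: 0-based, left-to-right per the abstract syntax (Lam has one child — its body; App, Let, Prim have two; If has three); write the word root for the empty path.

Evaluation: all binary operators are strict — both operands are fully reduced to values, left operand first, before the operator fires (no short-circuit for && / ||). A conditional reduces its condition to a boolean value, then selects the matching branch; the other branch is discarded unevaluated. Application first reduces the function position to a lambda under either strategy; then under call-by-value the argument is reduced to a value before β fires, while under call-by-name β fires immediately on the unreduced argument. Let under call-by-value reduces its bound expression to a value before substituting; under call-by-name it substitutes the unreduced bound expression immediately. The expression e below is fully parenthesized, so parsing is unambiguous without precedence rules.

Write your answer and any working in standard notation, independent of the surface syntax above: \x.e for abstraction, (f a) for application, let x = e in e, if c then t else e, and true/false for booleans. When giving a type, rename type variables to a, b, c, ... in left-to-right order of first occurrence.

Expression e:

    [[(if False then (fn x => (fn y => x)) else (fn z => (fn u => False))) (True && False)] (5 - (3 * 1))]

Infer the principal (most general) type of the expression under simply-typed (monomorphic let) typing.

Working:
  unify Bool ~ Bool
x : a
\y._ : b -> a
\x._ : a -> b -> a
\u._ : d -> Bool
\z._ : c -> d -> Bool
  unify a -> b -> a ~ c -> d -> Bool
  unify a ~ c
  unify b -> c ~ d -> Bool
  unify b ~ d
  unify c ~ Bool
  unify Bool ~ Bool
  unify Bool ~ Bool
  unify Bool -> d -> Bool ~ Bool -> e
  unify Bool ~ Bool
  unify d -> Bool ~ e
_ _ : d -> Bool
  unify Int ~ Int
  unify Int ~ Int
  unify Int ~ Int
  unify Int ~ Int
  unify d -> Bool ~ Int -> f
  unify d ~ Int
  unify Bool ~ f
_ _ : Bool

Answer: Bool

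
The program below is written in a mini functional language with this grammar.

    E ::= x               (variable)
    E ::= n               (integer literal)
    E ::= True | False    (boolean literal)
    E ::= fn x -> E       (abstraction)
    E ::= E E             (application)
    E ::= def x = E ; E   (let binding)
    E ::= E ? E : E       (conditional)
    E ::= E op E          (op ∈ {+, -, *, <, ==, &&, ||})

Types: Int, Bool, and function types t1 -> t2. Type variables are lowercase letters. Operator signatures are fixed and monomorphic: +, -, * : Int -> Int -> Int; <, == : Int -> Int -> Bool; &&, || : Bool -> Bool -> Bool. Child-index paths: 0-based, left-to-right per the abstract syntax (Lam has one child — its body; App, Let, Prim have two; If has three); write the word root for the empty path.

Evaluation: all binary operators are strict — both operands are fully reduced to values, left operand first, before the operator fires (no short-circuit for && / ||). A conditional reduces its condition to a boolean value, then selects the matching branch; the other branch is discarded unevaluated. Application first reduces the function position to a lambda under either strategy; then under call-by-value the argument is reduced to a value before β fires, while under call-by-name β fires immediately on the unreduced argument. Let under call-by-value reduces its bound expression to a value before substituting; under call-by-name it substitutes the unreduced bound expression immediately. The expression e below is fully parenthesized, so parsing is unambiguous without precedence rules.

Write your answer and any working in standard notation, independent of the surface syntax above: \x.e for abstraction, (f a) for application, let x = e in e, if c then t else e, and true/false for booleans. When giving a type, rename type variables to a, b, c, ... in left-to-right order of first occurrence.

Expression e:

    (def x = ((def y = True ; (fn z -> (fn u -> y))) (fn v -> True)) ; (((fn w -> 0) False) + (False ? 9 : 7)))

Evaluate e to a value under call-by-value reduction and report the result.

Answer: 7

Working:
step 0: (let x = ((let y = true in (\z.(\u.y))) (\v.true)) in (((\w.0) false) + (if false then 9 else 7)))
step 1: [let@0.0] (let x = ((\z.(\u.true)) (\v.true)) in (((\w.0) false) + (if false then 9 else 7)))
step 2: [beta@0] (let x = (\u.true) in (((\w.0) false) + (if false then 9 else 7)))
step 3: [let@root] (((\w.0) false) + (if false then 9 else 7))
step 4: [beta@0] (0 + (if false then 9 else 7))
step 5: [if@1] (0 + 7)
step 6: [delta@root] 7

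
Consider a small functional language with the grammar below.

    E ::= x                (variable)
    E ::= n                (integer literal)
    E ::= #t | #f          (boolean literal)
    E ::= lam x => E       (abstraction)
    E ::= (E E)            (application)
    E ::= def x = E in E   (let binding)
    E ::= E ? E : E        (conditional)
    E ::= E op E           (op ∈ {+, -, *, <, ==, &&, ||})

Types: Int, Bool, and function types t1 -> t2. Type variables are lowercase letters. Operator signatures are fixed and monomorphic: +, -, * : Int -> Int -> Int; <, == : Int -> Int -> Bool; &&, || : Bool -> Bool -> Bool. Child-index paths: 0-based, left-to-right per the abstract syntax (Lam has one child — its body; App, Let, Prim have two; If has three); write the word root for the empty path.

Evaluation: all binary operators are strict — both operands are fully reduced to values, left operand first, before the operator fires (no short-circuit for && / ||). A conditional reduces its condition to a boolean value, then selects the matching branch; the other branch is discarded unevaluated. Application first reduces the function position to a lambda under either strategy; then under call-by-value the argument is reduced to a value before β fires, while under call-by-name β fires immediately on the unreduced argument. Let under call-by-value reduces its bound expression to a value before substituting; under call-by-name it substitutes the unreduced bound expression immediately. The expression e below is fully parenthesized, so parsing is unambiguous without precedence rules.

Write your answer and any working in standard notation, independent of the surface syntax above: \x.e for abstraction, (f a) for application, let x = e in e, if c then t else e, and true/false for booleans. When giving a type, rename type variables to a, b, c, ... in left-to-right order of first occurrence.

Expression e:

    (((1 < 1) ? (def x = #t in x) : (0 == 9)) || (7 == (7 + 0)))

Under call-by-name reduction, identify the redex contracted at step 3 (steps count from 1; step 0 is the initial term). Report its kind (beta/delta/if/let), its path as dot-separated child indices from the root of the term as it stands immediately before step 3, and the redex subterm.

Answer: delta at 0 : (0 == 9)

Working:
step 0: ((if (1 < 1) then (let x = true in x) else (0 == 9)) || (7 == (7 + 0)))
step 1: [delta@0.0] ((if false then (let x = true in x) else (0 == 9)) || (7 == (7 + 0)))
step 2: [if@0] ((0 == 9) || (7 == (7 + 0)))
step 3: [delta@0] (false || (7 == (7 + 0)))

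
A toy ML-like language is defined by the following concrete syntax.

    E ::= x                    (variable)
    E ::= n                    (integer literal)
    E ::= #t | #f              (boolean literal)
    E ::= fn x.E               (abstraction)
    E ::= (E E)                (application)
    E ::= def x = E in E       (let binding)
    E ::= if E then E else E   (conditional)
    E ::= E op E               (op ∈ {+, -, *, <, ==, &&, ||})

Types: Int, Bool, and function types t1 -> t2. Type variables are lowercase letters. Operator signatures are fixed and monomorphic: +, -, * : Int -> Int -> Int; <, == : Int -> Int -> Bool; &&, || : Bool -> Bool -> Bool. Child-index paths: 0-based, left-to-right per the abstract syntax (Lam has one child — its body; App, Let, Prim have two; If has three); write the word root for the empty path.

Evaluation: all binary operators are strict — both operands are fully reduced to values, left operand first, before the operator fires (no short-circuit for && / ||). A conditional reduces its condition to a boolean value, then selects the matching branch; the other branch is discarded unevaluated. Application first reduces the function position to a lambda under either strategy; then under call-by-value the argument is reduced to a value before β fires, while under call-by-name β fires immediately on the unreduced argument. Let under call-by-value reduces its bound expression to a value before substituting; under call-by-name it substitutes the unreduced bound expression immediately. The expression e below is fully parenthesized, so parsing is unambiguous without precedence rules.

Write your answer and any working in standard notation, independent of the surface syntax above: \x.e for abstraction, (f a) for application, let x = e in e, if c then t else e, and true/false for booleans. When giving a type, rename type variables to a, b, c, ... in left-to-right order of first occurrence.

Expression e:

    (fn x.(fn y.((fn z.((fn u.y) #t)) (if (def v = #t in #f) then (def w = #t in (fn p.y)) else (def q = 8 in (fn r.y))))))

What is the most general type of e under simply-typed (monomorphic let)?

Answer: a -> b -> b

Derivation:
y : b
\u._ : d -> b
  unify d -> b ~ Bool -> e
  unify d ~ Bool
  unify b ~ e
_ _ : e
\z._ : c -> e
let v : Bool
  unify Bool ~ Bool
let w : Bool
y : e
\p._ : f -> e
let q : Int
y : e
\r._ : g -> e
  unify f -> e ~ g -> e
  unify f ~ g
  unify e ~ e
  unify c -> e ~ (g -> e) -> h
  unify c ~ g -> e
  unify e ~ h
_ _ : h
\y._ : h -> h
\x._ : a -> h -> h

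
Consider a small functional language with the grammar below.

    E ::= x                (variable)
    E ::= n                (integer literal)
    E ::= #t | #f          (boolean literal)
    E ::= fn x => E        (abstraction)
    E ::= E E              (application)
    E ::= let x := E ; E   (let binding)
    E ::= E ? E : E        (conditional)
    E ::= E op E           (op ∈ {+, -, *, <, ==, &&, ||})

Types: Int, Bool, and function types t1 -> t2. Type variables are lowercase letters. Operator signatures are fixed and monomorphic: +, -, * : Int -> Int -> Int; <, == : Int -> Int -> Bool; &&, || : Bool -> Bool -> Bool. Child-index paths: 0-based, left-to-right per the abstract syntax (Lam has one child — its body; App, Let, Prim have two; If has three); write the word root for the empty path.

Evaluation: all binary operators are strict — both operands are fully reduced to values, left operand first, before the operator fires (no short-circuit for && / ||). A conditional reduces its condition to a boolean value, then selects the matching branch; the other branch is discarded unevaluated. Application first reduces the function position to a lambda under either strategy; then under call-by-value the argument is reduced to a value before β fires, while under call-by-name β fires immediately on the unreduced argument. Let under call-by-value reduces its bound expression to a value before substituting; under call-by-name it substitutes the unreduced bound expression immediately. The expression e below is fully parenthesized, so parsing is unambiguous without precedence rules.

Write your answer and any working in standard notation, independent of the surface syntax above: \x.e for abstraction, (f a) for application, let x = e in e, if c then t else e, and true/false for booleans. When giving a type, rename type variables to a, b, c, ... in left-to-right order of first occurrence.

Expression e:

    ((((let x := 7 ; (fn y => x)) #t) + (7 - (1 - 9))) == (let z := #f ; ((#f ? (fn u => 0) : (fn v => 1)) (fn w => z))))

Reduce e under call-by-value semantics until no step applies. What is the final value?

Working:
step 0: ((((let x = 7 in (\y.x)) true) + (7 - (1 - 9))) == (let z = false in ((if false then (\u.0) else (\v.1)) (\w.z))))
step 1: [let@0.0.0] ((((\y.7) true) + (7 - (1 - 9))) == (let z = false in ((if false then (\u.0) else (\v.1)) (\w.z))))
step 2: [beta@0.0] ((7 + (7 - (1 - 9))) == (let z = false in ((if false then (\u.0) else (\v.1)) (\w.z))))
step 3: [delta@0.1.1] ((7 + (7 - -8)) == (let z = false in ((if false then (\u.0) else (\v.1)) (\w.z))))
step 4: [delta@0.1] ((7 + 15) == (let z = false in ((if false then (\u.0) else (\v.1)) (\w.z))))
step 5: [delta@0] (22 == (let z = false in ((if false then (\u.0) else (\v.1)) (\w.z))))
step 6: [let@1] (22 == ((if false then (\u.0) else (\v.1)) (\w.false)))
step 7: [if@1.0] (22 == ((\v.1) (\w.false)))
step 8: [beta@1] (22 == 1)
step 9: [delta@root] false

Answer: false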